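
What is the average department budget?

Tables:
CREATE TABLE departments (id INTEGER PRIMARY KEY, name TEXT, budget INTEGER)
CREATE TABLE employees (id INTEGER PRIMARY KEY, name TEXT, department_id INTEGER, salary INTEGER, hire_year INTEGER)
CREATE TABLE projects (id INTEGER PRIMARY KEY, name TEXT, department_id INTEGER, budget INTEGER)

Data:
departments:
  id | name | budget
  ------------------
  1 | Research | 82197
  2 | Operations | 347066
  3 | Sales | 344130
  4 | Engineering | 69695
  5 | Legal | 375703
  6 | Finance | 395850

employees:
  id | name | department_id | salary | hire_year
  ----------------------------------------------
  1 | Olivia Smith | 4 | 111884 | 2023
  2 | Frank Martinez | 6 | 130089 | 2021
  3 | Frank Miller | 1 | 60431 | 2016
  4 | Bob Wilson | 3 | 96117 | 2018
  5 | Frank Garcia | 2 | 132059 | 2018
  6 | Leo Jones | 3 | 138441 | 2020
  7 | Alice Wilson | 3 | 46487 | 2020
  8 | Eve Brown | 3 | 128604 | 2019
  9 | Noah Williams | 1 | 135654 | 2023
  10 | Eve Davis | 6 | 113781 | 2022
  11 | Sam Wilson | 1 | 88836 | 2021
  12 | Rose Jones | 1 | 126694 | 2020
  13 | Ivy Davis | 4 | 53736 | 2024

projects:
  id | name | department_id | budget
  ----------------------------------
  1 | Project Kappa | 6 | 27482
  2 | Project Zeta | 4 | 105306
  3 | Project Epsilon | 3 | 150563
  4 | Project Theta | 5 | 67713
SELECT AVG(budget) FROM departments

Execution result:
269106.83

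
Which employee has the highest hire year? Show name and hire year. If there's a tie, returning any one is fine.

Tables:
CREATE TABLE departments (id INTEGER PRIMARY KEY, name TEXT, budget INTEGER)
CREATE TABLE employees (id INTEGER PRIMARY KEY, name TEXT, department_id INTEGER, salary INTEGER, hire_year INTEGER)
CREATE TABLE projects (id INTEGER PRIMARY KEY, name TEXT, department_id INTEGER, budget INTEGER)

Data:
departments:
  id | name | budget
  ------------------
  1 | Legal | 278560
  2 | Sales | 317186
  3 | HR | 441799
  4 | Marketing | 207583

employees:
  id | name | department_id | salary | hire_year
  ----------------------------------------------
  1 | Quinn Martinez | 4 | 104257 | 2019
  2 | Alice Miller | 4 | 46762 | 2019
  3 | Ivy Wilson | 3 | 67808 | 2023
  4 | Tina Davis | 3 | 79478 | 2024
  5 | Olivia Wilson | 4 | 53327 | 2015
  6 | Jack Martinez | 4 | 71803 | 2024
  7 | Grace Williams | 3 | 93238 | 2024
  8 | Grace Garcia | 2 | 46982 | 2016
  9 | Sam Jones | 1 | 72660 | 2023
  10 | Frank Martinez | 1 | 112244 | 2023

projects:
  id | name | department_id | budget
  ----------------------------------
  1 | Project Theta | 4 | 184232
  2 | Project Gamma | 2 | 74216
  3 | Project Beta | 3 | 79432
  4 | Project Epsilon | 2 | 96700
SELECT name, hire_year FROM employees ORDER BY hire_year DESC LIMIT 1

Execution result:
name | hire_year
Tina Davis | 2024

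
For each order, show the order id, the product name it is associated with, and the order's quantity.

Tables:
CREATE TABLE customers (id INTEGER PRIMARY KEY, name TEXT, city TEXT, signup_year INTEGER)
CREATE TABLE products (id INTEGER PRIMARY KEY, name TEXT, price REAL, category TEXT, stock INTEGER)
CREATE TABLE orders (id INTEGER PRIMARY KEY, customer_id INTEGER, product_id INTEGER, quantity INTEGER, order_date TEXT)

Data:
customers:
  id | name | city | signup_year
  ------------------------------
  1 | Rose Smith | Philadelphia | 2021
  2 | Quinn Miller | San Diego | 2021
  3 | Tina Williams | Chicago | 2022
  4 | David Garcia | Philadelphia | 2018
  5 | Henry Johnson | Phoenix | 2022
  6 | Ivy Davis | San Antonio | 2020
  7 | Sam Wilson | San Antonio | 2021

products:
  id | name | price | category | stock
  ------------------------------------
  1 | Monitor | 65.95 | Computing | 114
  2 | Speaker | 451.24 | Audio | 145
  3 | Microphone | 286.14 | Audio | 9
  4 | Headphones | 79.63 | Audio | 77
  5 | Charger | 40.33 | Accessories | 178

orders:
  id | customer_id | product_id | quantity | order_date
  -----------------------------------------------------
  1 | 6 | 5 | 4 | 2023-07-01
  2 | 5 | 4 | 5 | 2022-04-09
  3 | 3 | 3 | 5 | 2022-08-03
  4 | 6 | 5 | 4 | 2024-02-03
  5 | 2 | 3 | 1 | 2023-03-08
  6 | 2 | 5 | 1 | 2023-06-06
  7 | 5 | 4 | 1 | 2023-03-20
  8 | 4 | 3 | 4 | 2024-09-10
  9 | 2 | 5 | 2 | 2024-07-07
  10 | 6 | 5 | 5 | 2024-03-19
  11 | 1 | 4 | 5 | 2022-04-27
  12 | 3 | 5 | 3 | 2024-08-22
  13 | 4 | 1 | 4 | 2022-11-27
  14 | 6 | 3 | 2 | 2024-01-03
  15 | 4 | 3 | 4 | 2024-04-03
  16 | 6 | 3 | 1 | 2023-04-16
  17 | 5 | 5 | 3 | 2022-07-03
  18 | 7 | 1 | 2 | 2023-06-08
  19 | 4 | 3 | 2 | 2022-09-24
SELECT c.id, p.name AS product, c.quantity FROM orders c JOIN products p ON c.product_id = p.id

Execution result:
id | product | quantity
1 | Charger | 4
2 | Headphones | 5
3 | Microphone | 5
4 | Charger | 4
5 | Microphone | 1
6 | Charger | 1
7 | Headphones | 1
8 | Microphone | 4
9 | Charger | 2
10 | Charger | 5
11 | Headphones | 5
12 | Charger | 3
13 | Monitor | 4
14 | Microphone | 2
15 | Microphone | 4
16 | Microphone | 1
17 | Charger | 3
18 | Monitor | 2
19 | Microphone | 2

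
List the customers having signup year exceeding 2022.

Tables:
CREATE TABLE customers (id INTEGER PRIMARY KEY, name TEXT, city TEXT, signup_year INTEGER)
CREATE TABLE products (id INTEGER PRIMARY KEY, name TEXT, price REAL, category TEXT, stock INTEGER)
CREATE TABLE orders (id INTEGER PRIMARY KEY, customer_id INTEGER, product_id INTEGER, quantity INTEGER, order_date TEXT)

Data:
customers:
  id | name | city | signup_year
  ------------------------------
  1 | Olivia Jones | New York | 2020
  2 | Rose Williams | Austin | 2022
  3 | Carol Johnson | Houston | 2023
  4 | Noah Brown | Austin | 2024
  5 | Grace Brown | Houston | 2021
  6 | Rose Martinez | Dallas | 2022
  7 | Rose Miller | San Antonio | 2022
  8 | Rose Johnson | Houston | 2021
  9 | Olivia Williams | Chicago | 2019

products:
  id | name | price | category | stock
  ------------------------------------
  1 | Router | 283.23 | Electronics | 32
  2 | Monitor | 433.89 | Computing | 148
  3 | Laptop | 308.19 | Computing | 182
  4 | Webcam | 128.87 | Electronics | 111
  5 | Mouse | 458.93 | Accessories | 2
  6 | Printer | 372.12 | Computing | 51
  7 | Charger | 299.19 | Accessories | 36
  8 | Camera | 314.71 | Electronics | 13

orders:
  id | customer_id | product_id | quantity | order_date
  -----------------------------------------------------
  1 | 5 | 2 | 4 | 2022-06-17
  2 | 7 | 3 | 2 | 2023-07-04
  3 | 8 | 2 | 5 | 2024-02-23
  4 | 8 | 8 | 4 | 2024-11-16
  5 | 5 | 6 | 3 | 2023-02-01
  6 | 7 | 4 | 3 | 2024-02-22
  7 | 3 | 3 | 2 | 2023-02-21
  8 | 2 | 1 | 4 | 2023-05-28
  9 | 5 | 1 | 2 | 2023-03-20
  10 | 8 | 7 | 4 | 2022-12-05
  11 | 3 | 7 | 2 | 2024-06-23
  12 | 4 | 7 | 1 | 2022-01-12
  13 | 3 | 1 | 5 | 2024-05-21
SELECT name, signup_year FROM customers WHERE signup_year > 2022

Execution result:
name | signup_year
Carol Johnson | 2023
Noah Brown | 2024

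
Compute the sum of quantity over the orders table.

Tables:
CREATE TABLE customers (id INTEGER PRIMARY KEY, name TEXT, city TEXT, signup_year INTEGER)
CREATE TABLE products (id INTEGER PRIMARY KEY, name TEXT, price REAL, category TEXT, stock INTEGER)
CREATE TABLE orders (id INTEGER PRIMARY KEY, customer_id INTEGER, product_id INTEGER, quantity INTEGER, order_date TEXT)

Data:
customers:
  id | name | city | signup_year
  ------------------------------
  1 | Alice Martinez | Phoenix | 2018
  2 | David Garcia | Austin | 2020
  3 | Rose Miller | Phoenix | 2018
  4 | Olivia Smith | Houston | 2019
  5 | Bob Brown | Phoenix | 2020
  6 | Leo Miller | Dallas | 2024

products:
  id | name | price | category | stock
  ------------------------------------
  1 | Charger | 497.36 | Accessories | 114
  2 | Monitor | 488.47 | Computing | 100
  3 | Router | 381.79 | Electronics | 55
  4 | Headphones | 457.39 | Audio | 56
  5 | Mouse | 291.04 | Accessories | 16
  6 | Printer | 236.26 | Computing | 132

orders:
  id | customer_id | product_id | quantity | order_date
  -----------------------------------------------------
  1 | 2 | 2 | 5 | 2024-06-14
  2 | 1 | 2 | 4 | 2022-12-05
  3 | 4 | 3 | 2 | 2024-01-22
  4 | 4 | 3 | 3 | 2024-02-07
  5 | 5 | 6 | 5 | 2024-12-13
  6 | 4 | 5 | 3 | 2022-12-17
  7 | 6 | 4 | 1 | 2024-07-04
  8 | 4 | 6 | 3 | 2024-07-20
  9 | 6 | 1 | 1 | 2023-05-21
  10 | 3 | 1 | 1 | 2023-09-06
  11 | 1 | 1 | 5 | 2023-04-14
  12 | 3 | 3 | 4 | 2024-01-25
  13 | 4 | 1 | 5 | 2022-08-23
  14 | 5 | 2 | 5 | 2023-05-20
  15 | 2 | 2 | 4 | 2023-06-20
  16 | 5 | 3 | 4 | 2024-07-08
SELECT SUM(quantity) FROM orders

Execution result:
55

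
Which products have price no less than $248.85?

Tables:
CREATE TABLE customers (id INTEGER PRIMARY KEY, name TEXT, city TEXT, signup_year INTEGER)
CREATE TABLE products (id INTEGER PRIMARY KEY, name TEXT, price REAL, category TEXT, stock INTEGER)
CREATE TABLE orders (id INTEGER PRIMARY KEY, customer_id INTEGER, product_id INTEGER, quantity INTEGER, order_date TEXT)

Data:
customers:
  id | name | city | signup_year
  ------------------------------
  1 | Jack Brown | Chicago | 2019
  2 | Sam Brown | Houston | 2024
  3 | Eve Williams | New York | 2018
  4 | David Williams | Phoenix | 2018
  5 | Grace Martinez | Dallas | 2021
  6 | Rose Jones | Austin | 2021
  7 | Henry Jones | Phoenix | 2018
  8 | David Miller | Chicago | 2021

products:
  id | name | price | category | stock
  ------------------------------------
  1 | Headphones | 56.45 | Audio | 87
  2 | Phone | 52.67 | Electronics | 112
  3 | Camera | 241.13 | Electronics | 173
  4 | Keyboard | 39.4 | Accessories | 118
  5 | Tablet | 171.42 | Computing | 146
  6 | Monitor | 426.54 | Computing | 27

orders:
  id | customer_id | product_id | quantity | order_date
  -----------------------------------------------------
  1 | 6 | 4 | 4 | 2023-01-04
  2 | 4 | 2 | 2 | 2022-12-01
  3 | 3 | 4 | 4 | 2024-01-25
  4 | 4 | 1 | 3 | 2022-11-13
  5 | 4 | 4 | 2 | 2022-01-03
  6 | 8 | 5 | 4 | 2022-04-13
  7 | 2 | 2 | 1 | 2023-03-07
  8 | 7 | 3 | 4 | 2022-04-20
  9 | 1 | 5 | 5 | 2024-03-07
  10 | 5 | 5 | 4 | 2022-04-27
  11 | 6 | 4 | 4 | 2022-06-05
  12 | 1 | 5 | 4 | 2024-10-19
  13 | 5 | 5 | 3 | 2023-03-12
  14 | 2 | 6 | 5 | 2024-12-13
SELECT name, price FROM products WHERE price >= 248.85

Execution result:
name | price
Monitor | 426.54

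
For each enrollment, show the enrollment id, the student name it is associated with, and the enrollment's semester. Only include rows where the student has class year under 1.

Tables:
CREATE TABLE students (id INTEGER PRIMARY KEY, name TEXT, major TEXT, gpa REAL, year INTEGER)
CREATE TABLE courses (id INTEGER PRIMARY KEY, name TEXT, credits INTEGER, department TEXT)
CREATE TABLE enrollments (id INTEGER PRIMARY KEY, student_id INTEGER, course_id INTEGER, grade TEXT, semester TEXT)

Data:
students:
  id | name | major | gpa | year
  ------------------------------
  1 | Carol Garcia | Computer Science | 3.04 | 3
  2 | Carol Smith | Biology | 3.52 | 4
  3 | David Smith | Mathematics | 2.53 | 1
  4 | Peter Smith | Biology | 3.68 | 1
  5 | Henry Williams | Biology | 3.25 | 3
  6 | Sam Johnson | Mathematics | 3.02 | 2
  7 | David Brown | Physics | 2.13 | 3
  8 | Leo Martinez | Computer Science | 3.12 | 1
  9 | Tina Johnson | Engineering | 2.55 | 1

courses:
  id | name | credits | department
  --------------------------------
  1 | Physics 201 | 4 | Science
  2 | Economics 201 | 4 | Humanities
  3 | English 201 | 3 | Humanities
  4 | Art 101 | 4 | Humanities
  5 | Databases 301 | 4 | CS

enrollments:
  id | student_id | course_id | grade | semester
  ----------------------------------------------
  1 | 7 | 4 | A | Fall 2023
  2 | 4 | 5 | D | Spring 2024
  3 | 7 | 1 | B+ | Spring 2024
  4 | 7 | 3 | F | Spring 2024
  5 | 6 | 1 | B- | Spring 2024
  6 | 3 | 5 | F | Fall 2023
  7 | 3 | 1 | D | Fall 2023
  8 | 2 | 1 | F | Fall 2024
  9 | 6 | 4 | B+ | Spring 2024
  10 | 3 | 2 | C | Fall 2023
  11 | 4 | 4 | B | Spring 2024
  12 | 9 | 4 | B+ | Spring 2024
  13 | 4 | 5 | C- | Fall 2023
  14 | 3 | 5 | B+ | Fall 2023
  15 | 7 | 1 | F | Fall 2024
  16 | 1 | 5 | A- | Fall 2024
SELECT c.id, p.name AS student, c.semester FROM enrollments c JOIN students p ON c.student_id = p.id WHERE p.year < 1

Execution result:
(no rows)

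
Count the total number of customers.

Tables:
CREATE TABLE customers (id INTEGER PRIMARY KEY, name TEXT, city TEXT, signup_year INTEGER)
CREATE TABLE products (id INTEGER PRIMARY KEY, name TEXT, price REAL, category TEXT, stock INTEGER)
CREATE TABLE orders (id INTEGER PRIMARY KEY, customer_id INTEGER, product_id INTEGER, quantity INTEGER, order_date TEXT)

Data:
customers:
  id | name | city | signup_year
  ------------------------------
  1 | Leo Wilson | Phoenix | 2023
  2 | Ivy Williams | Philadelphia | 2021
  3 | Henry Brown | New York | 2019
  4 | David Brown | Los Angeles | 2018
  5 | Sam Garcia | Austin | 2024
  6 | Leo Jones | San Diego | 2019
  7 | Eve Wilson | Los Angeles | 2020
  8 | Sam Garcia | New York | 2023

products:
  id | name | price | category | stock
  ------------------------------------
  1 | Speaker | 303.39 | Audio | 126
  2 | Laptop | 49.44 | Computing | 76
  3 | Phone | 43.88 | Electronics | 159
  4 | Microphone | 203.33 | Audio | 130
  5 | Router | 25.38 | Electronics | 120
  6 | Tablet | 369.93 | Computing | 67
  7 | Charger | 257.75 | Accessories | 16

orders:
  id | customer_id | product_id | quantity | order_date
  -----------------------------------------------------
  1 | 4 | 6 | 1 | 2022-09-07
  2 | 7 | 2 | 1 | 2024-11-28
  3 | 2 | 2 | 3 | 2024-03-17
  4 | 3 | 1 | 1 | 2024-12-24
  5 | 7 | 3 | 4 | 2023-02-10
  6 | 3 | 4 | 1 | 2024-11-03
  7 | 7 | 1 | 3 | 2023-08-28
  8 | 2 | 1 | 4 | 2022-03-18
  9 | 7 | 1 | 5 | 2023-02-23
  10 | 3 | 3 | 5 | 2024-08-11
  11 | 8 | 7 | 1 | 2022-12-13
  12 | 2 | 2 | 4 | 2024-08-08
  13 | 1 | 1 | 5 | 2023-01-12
SELECT COUNT(*) FROM customers

Execution result:
8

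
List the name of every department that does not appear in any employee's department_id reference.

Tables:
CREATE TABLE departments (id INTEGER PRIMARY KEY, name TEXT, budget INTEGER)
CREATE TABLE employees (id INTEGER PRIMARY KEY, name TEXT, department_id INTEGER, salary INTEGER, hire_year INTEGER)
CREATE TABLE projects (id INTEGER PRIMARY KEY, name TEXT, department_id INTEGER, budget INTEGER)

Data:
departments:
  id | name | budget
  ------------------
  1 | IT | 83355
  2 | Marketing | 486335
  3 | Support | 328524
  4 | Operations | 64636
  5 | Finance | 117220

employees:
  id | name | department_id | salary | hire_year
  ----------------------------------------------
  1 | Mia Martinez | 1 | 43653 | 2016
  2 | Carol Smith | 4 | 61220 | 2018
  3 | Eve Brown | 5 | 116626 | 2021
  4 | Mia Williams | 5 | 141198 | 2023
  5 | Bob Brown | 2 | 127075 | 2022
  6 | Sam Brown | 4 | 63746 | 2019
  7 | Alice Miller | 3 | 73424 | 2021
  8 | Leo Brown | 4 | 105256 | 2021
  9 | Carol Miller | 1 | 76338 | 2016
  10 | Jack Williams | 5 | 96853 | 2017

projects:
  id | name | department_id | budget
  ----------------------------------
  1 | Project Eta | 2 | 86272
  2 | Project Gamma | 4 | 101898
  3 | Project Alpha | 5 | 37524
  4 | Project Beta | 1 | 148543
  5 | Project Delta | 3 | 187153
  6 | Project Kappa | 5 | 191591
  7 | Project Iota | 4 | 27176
SELECT p.name FROM departments p LEFT JOIN employees c ON c.department_id = p.id WHERE c.id IS NULL

Execution result:
(no rows)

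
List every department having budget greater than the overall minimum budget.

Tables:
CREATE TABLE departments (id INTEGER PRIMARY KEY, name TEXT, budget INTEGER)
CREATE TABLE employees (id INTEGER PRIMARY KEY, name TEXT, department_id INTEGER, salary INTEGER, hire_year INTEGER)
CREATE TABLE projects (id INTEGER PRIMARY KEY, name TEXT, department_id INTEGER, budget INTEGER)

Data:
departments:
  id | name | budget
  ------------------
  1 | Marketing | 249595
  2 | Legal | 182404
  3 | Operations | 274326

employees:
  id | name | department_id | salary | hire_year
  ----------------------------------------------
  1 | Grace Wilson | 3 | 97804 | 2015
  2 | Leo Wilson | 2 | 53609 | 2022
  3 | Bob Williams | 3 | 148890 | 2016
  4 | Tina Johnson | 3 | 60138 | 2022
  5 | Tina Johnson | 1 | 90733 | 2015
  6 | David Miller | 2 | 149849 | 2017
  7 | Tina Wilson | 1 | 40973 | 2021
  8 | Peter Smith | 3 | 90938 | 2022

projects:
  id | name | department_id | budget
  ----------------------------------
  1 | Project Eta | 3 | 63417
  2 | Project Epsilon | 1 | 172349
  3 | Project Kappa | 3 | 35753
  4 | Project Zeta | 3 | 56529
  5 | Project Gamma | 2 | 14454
SELECT name, budget FROM departments WHERE budget > (SELECT MIN(budget) FROM departments)

Execution result:
name | budget
Marketing | 249595
Operations | 274326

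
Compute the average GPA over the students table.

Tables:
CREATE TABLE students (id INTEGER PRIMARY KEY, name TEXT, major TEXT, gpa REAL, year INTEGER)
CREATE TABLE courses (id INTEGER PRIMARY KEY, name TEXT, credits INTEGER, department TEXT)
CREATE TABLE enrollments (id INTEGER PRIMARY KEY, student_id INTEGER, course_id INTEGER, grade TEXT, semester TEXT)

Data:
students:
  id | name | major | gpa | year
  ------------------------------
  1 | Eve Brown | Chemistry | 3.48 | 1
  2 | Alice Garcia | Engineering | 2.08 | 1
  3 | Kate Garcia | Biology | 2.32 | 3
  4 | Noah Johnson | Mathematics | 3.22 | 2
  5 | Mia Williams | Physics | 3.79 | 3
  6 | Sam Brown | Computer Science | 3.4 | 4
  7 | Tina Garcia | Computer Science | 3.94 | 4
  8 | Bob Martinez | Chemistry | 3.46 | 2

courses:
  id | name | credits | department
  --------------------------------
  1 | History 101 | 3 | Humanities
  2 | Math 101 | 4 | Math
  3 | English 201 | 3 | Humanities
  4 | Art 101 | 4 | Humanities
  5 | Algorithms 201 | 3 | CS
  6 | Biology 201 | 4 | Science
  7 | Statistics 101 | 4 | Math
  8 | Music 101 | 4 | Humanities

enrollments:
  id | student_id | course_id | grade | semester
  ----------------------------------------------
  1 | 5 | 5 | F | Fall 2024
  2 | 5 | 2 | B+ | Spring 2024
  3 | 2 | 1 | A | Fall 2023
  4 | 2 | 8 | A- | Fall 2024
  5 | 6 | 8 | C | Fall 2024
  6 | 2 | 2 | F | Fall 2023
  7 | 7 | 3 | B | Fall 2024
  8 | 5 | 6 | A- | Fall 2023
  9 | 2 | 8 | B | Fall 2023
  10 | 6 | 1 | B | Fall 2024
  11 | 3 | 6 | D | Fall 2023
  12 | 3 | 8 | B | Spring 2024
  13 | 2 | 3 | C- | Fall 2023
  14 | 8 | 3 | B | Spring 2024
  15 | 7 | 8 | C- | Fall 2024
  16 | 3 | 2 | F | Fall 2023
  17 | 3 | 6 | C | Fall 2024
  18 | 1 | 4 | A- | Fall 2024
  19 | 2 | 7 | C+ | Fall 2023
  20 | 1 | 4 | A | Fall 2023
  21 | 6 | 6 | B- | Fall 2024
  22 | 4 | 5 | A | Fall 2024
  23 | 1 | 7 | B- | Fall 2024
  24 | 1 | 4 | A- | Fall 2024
SELECT AVG(gpa) FROM students

Execution result:
3.21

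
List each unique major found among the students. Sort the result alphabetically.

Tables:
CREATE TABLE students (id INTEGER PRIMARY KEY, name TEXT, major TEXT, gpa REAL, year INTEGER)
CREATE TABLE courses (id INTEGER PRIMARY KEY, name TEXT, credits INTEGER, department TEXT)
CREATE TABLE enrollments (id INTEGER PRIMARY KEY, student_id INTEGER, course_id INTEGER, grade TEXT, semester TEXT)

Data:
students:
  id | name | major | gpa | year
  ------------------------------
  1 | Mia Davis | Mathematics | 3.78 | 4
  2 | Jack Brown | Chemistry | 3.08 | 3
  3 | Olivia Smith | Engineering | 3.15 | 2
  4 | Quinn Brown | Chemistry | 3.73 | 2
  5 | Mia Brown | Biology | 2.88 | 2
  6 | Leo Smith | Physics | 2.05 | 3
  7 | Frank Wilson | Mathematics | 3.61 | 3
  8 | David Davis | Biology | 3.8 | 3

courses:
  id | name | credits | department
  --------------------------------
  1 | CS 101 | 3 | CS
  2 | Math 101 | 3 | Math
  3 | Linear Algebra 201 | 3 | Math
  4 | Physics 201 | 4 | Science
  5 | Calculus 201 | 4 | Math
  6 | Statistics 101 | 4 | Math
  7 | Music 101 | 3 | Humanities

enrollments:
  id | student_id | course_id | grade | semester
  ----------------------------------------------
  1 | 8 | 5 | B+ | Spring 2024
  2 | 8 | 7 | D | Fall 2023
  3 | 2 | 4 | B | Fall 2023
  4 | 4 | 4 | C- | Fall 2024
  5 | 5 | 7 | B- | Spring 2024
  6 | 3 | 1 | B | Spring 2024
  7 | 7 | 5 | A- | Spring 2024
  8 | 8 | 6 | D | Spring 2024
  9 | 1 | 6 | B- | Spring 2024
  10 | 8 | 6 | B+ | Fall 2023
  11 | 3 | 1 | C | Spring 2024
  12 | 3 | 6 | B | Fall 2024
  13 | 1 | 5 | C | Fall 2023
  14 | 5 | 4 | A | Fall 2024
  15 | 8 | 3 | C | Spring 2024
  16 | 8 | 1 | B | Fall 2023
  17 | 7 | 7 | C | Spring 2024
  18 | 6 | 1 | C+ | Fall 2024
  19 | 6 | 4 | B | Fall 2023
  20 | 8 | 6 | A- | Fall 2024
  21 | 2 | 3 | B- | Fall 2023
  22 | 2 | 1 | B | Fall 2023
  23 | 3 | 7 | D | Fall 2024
SELECT DISTINCT major FROM students ORDER BY major

Execution result:
major
Biology
Chemistry
Engineering
Mathematics
Physics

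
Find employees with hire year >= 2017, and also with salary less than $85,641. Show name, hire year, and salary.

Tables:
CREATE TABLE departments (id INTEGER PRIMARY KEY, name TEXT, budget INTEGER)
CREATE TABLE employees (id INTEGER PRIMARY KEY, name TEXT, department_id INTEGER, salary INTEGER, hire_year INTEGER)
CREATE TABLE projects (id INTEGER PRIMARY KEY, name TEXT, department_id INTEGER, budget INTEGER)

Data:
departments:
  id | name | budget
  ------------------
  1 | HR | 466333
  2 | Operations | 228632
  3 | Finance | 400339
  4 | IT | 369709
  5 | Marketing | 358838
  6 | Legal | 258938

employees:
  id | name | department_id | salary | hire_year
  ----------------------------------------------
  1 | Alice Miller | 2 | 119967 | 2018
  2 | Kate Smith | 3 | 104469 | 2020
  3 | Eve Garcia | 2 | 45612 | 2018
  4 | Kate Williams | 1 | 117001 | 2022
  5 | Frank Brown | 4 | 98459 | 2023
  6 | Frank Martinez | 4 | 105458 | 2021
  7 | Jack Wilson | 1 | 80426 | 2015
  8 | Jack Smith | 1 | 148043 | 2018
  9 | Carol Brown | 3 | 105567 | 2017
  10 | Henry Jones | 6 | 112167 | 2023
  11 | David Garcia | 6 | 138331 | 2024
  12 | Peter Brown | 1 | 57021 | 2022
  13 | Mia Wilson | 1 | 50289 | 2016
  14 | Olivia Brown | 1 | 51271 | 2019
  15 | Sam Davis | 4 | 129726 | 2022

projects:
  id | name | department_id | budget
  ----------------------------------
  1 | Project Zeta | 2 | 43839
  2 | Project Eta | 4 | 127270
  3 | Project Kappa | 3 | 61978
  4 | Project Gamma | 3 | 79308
SELECT name, hire_year, salary FROM employees WHERE hire_year >= 2017 AND salary < 85641

Execution result:
name | hire_year | salary
Eve Garcia | 2018 | 45612
Peter Brown | 2022 | 57021
Olivia Brown | 2019 | 51271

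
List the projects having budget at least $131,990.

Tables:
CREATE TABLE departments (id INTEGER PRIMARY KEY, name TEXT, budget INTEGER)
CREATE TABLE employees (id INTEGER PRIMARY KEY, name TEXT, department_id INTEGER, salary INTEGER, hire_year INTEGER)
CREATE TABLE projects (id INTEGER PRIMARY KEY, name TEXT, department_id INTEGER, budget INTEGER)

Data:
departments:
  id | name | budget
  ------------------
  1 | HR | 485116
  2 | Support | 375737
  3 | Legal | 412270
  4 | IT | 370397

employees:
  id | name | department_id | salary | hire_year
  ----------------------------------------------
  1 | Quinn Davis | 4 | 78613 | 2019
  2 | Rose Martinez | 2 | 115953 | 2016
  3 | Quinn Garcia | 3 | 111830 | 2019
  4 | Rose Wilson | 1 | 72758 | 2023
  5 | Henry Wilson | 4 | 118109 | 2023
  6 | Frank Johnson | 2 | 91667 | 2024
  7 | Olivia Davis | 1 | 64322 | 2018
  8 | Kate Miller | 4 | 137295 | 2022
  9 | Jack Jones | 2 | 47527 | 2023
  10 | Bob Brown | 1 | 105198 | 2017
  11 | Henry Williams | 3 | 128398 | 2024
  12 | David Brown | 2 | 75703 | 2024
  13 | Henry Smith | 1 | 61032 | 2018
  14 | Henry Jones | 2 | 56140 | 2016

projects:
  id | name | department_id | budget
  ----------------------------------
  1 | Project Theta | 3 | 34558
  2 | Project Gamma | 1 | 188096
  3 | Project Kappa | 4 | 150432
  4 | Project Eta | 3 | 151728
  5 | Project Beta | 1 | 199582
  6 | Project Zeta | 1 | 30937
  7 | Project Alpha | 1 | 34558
SELECT name, budget FROM projects WHERE budget >= 131990

Execution result:
name | budget
Project Gamma | 188096
Project Kappa | 150432
Project Eta | 151728
Project Beta | 199582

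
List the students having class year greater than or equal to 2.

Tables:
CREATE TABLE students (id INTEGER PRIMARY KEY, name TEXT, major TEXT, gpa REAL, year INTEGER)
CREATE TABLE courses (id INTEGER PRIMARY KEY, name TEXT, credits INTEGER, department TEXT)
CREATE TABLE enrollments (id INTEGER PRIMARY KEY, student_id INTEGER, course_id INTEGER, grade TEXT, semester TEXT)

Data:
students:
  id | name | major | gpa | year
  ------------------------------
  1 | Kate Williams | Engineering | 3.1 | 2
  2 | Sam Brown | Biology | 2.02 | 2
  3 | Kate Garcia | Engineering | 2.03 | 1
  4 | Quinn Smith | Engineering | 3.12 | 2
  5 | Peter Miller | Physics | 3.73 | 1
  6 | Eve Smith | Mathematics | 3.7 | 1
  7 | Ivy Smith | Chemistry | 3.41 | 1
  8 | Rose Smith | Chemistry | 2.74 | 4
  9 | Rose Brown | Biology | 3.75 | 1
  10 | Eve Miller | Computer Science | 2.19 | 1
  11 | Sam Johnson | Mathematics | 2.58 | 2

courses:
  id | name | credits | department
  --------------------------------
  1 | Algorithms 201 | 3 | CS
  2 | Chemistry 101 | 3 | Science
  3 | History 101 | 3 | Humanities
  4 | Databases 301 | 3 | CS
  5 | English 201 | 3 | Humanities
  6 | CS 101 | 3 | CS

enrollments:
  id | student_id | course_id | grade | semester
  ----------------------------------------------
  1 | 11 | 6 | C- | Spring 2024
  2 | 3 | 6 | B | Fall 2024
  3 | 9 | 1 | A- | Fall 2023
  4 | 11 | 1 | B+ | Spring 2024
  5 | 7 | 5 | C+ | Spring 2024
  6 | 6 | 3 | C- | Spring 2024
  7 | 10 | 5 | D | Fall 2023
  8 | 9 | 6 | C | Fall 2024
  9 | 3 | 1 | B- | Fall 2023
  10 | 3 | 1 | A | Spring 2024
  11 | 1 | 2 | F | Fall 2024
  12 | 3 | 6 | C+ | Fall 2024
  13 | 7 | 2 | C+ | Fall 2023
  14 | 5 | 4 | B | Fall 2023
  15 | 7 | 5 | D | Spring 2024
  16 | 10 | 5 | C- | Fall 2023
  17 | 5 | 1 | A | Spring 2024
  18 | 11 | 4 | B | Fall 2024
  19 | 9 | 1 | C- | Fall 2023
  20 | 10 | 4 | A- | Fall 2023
SELECT name, year FROM students WHERE year >= 2

Execution result:
name | year
Kate Williams | 2
Sam Brown | 2
Quinn Smith | 2
Rose Smith | 4
Sam Johnson | 2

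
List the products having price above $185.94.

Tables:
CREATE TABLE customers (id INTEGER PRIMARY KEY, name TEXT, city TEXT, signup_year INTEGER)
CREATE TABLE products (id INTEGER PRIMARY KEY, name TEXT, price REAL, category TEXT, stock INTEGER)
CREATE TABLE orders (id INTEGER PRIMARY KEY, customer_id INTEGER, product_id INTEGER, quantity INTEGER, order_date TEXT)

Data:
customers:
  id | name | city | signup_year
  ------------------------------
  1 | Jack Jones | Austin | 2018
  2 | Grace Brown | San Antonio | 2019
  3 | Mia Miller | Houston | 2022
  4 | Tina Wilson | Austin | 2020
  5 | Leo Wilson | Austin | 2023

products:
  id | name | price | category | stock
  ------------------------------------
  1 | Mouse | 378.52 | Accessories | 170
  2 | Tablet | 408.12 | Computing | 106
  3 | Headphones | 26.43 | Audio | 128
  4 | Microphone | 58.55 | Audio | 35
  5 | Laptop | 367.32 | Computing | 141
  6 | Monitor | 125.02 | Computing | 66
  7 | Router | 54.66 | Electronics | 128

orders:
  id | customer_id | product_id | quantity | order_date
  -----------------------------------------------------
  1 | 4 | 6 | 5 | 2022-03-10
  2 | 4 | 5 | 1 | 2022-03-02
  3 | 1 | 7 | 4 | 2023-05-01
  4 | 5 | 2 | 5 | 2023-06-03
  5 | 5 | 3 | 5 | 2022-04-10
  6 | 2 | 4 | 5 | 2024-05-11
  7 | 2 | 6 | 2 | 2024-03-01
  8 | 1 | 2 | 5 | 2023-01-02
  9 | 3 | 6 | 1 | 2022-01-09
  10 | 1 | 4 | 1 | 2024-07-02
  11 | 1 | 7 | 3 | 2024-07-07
SELECT name, price FROM products WHERE price > 185.94

Execution result:
name | price
Mouse | 378.52
Tablet | 408.12
Laptop | 367.32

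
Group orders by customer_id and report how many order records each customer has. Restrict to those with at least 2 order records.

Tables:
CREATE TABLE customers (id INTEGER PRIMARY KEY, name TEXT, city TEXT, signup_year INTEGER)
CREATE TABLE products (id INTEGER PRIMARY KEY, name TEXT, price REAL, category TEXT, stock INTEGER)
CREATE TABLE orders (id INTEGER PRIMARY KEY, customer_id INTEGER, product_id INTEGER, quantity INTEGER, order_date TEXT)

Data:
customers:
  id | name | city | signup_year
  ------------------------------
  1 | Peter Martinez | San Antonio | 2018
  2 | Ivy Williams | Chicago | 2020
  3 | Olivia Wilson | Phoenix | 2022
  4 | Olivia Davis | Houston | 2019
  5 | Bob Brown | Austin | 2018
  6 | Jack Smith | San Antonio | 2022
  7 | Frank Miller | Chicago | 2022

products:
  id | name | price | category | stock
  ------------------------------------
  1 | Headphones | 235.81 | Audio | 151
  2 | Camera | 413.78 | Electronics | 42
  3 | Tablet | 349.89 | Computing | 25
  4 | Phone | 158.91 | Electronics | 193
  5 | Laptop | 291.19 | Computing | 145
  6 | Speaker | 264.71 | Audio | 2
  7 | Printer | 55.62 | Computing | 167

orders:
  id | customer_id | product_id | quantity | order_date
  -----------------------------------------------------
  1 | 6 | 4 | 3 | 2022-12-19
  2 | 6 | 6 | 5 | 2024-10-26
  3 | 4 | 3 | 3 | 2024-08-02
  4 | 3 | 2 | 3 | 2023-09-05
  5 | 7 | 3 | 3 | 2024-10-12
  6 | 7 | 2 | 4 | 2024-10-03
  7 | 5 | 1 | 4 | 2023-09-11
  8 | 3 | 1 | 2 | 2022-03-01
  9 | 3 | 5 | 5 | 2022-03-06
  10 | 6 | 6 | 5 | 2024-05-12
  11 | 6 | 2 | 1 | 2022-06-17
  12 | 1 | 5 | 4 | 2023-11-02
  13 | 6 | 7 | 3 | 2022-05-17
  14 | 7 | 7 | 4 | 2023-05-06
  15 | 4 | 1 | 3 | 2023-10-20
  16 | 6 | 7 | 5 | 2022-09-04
SELECT customer_id, COUNT(*) AS order_count FROM orders GROUP BY customer_id HAVING COUNT(*) >= 2

Execution result:
customer_id | order_count
3 | 3
4 | 2
6 | 6
7 | 3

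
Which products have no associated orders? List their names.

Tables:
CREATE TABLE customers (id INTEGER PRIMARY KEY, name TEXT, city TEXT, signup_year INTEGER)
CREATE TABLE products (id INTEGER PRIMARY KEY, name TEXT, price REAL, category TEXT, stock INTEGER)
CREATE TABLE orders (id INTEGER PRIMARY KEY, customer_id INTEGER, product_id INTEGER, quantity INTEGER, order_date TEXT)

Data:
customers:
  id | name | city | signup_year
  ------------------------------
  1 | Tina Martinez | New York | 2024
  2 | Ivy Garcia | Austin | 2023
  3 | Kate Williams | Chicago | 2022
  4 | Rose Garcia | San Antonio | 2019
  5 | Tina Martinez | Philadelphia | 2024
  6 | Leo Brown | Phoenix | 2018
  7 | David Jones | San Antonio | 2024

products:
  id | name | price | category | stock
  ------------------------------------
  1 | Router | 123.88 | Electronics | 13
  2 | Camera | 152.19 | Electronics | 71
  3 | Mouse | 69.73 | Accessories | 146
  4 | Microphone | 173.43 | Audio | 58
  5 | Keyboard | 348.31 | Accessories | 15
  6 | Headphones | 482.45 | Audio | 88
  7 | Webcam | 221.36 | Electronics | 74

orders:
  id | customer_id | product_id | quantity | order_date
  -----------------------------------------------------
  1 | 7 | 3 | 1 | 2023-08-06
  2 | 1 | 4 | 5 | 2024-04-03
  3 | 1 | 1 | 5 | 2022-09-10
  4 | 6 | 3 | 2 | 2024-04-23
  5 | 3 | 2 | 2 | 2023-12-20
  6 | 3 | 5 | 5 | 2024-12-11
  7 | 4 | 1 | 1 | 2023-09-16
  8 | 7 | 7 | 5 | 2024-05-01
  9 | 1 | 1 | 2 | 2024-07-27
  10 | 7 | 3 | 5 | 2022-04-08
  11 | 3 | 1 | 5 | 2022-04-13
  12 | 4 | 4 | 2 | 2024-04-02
SELECT p.name FROM products p LEFT JOIN orders c ON c.product_id = p.id WHERE c.id IS NULL

Execution result:
Headphones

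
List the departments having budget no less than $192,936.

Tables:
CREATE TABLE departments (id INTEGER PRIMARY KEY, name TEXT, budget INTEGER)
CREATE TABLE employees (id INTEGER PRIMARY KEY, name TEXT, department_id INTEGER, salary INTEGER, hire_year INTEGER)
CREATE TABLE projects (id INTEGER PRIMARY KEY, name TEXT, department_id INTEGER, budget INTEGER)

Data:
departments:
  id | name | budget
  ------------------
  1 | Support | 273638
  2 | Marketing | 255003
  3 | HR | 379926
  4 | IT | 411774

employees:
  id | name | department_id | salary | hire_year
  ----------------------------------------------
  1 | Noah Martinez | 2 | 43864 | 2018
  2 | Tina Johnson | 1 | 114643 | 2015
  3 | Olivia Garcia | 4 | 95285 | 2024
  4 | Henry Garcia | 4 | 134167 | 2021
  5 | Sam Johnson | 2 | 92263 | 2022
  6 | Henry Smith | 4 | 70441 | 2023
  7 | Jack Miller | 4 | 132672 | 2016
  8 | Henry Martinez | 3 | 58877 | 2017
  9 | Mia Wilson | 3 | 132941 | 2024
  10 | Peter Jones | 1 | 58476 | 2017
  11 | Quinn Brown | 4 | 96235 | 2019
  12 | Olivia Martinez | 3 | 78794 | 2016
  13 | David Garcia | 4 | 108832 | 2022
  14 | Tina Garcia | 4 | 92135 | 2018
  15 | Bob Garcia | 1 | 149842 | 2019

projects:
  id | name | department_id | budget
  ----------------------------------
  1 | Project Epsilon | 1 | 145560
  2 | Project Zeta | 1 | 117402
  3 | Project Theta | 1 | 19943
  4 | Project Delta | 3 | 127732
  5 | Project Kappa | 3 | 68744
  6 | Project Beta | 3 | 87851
SELECT name, budget FROM departments WHERE budget >= 192936

Execution result:
name | budget
Support | 273638
Marketing | 255003
HR | 379926
IT | 411774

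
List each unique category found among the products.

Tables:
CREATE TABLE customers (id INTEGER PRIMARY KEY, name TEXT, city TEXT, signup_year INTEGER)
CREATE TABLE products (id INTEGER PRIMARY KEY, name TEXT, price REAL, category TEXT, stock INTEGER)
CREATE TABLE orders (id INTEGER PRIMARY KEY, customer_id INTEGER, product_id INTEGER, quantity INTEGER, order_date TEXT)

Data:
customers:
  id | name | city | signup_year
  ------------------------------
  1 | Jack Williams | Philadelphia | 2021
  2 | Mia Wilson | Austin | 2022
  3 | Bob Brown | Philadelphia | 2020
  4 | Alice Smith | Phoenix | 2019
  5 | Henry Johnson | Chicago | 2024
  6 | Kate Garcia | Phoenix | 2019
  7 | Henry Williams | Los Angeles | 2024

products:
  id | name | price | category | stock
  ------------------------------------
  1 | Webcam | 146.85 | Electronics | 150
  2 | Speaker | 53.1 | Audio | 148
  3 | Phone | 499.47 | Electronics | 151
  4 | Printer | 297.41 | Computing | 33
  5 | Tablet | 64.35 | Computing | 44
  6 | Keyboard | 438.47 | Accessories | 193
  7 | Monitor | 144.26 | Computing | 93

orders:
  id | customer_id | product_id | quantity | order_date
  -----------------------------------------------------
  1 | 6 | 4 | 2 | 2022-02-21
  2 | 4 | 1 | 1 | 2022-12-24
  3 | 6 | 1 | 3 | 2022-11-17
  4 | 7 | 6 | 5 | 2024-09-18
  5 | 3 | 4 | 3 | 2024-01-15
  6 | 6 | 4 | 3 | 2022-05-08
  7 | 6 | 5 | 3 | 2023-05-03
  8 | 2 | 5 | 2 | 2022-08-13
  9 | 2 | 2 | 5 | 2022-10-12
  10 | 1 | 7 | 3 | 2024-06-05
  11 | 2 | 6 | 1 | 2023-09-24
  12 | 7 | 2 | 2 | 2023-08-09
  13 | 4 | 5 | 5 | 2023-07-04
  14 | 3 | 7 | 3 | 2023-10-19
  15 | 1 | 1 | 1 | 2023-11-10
SELECT DISTINCT category FROM products

Execution result:
category
Electronics
Audio
Computing
Accessories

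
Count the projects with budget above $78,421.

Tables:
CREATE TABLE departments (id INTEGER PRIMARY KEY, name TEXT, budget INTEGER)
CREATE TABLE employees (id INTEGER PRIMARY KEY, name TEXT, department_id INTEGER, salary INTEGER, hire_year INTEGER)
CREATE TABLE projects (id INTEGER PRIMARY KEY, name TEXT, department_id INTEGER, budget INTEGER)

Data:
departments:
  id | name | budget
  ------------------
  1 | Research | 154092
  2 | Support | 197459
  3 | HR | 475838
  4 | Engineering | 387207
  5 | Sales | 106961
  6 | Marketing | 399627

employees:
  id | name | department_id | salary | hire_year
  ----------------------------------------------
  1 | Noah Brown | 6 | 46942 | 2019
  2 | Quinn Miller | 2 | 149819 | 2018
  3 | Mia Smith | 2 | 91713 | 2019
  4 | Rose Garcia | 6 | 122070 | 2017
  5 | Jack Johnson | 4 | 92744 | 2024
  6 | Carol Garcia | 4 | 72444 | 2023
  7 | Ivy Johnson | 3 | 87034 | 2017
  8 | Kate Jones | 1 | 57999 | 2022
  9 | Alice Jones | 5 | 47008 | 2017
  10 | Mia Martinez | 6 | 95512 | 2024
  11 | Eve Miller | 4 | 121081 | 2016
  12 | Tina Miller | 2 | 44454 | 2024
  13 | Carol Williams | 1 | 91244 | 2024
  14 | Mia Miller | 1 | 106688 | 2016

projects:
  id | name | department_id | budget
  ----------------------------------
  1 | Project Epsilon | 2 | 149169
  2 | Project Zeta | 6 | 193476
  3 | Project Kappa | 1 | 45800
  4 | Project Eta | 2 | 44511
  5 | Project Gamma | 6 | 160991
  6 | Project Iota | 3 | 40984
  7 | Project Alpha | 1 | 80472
SELECT COUNT(*) FROM projects WHERE budget > 78421

Execution result:
4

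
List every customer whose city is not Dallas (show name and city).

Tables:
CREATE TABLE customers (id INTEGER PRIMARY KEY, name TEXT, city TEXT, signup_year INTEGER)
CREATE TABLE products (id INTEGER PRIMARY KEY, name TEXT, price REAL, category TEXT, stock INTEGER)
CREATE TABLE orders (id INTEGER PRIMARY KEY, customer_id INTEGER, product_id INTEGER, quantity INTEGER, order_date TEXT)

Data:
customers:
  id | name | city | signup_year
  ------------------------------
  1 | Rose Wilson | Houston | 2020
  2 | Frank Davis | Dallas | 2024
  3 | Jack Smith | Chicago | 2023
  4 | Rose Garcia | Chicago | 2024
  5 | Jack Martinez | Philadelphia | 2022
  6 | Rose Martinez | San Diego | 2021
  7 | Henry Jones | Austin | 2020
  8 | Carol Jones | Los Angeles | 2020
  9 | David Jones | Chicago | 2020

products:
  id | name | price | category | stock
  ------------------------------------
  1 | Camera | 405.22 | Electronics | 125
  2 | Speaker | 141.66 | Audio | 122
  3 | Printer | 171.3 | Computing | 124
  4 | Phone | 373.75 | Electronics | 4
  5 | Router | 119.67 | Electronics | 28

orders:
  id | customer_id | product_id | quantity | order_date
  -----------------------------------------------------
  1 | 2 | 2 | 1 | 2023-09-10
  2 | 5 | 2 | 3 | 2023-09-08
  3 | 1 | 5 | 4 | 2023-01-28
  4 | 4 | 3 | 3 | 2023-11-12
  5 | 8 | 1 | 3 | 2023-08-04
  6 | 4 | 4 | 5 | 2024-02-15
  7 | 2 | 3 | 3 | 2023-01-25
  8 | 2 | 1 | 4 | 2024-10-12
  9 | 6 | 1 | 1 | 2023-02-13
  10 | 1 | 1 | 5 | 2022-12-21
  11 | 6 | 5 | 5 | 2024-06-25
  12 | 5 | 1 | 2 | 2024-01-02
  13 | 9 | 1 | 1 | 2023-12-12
SELECT name, city FROM customers WHERE city <> 'Dallas'

Execution result:
name | city
Rose Wilson | Houston
Jack Smith | Chicago
Rose Garcia | Chicago
Jack Martinez | Philadelphia
Rose Martinez | San Diego
Henry Jones | Austin
Carol Jones | Los Angeles
David Jones | Chicago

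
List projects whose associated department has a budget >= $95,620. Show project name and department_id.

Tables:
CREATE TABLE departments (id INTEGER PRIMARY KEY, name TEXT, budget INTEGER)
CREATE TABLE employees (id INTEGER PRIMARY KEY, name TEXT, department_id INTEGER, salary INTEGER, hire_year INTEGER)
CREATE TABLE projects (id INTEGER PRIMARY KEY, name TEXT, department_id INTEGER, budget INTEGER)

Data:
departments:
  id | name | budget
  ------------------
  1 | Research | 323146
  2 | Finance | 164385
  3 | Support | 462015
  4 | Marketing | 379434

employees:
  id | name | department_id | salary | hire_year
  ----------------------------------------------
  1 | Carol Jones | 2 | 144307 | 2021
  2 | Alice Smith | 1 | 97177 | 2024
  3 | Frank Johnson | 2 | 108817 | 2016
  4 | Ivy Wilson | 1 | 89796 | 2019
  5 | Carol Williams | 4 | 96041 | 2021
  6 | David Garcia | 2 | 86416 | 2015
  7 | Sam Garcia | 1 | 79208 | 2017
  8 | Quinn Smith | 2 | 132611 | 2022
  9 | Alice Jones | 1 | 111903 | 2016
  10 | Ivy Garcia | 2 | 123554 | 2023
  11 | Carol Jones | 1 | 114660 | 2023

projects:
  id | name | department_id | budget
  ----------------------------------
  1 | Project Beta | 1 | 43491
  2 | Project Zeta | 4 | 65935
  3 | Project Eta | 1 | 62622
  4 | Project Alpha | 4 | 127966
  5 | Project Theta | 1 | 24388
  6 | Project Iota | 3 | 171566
SELECT name, department_id FROM projects WHERE department_id IN (SELECT id FROM departments WHERE budget >= 95620)

Execution result:
name | department_id
Project Beta | 1
Project Zeta | 4
Project Eta | 1
Project Alpha | 4
Project Theta | 1
Project Iota | 3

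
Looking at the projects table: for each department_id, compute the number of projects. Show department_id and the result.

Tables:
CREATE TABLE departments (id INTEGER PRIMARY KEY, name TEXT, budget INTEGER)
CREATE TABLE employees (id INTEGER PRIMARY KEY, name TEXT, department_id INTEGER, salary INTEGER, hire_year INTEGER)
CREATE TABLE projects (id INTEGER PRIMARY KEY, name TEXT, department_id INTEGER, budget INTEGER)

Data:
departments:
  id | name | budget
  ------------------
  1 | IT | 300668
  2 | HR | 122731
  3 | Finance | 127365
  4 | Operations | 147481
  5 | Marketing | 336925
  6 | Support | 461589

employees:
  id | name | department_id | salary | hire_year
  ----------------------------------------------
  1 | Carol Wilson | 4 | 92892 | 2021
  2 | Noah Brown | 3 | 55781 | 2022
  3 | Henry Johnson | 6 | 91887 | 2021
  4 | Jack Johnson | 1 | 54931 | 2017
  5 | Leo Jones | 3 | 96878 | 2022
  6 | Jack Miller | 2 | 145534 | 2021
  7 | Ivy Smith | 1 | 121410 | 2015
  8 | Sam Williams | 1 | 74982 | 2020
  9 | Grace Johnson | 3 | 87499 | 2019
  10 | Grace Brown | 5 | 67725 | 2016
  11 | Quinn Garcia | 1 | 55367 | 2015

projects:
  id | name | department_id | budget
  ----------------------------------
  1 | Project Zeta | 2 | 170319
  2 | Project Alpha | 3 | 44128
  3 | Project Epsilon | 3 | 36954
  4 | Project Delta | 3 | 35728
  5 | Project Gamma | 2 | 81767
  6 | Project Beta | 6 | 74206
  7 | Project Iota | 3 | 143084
SELECT department_id, COUNT(*) AS n FROM projects GROUP BY department_id

Execution result:
department_id | n
2 | 2
3 | 4
6 | 1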